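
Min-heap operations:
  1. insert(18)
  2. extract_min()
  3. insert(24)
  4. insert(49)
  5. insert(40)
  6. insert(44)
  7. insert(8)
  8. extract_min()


insert(18) -> [18]
extract_min()->18, []
insert(24) -> [24]
insert(49) -> [24, 49]
insert(40) -> [24, 49, 40]
insert(44) -> [24, 44, 40, 49]
insert(8) -> [8, 24, 40, 49, 44]
extract_min()->8, [24, 44, 40, 49]

Final heap: [24, 44, 40, 49]


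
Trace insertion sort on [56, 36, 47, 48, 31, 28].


Initial: [56, 36, 47, 48, 31, 28]
Insert 36: [36, 56, 47, 48, 31, 28]
Insert 47: [36, 47, 56, 48, 31, 28]
Insert 48: [36, 47, 48, 56, 31, 28]
Insert 31: [31, 36, 47, 48, 56, 28]
Insert 28: [28, 31, 36, 47, 48, 56]

Sorted: [28, 31, 36, 47, 48, 56]


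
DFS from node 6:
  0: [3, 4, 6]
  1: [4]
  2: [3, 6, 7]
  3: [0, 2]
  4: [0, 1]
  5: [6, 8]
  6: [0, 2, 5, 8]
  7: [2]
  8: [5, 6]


Visit 6, push [8, 5, 2, 0]
Visit 0, push [4, 3]
Visit 3, push [2]
Visit 2, push [7]
Visit 7, push []
Visit 4, push [1]
Visit 1, push []
Visit 5, push [8]
Visit 8, push []

DFS order: [6, 0, 3, 2, 7, 4, 1, 5, 8]


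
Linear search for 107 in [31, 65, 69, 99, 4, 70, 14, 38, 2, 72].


i=0: 31!=107
i=1: 65!=107
i=2: 69!=107
i=3: 99!=107
i=4: 4!=107
i=5: 70!=107
i=6: 14!=107
i=7: 38!=107
i=8: 2!=107
i=9: 72!=107

Not found, 10 comps


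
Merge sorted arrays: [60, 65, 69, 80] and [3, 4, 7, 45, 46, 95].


Take 3 from B
Take 4 from B
Take 7 from B
Take 45 from B
Take 46 from B
Take 60 from A
Take 65 from A
Take 69 from A
Take 80 from A

Merged: [3, 4, 7, 45, 46, 60, 65, 69, 80, 95]


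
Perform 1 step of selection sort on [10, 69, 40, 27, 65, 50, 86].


Initial: [10, 69, 40, 27, 65, 50, 86]
Step 1: min=10 at 0
  Swap: [10, 69, 40, 27, 65, 50, 86]

After 1 step: [10, 69, 40, 27, 65, 50, 86]


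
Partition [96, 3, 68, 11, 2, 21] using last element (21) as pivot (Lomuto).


Pivot: 21
  3 <= 21: swap -> [3, 96, 68, 11, 2, 21]
  11 <= 21: swap -> [3, 11, 68, 96, 2, 21]
  2 <= 21: swap -> [3, 11, 2, 96, 68, 21]
Place pivot at 3: [3, 11, 2, 21, 68, 96]

Partitioned: [3, 11, 2, 21, 68, 96]


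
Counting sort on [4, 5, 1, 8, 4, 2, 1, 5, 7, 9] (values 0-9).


Input: [4, 5, 1, 8, 4, 2, 1, 5, 7, 9]
Counts: [0, 2, 1, 0, 2, 2, 0, 1, 1, 1]

Sorted: [1, 1, 2, 4, 4, 5, 5, 7, 8, 9]


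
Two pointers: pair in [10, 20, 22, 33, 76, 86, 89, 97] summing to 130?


lo=0(10)+hi=7(97)=107
lo=1(20)+hi=7(97)=117
lo=2(22)+hi=7(97)=119
lo=3(33)+hi=7(97)=130

Yes: 33+97=130


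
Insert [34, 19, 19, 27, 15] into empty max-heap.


Insert 34: [34]
Insert 19: [34, 19]
Insert 19: [34, 19, 19]
Insert 27: [34, 27, 19, 19]
Insert 15: [34, 27, 19, 19, 15]

Final heap: [34, 27, 19, 19, 15]


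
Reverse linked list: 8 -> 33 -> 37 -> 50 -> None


Step 1: curr=8, set curr.next=prev(None) | reversed so far: 8
Step 2: curr=33, set curr.next=prev(8) | reversed so far: 33 -> 8
Step 3: curr=37, set curr.next=prev(33) | reversed so far: 37 -> 33 -> 8
Step 4: curr=50, set curr.next=prev(37) | reversed so far: 50 -> 37 -> 33 -> 8

50 -> 37 -> 33 -> 8 -> None


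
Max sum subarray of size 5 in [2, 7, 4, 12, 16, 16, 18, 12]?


[0:5]: 41
[1:6]: 55
[2:7]: 66
[3:8]: 74

Max: 74 at [3:8]


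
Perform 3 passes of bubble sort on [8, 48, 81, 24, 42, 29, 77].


Initial: [8, 48, 81, 24, 42, 29, 77]
Pass 1: [8, 48, 24, 42, 29, 77, 81] (4 swaps)
Pass 2: [8, 24, 42, 29, 48, 77, 81] (3 swaps)
Pass 3: [8, 24, 29, 42, 48, 77, 81] (1 swaps)

After 3 passes: [8, 24, 29, 42, 48, 77, 81]


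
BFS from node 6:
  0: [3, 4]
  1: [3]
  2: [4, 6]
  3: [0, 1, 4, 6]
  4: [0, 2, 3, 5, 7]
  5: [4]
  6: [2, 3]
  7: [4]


Visit 6, enqueue [2, 3]
Visit 2, enqueue [4]
Visit 3, enqueue [0, 1]
Visit 4, enqueue [5, 7]
Visit 0, enqueue []
Visit 1, enqueue []
Visit 5, enqueue []
Visit 7, enqueue []

BFS order: [6, 2, 3, 4, 0, 1, 5, 7]


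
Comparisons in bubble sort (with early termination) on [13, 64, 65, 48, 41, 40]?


Algorithm: bubble sort (with early termination)
Input: [13, 64, 65, 48, 41, 40]
Sorted: [13, 40, 41, 48, 64, 65]

15


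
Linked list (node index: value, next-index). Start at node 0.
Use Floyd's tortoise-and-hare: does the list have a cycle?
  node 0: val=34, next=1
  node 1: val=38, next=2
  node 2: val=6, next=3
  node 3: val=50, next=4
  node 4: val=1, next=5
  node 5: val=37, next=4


Floyd's tortoise (slow, +1) and hare (fast, +2):
  init: slow=0, fast=0
  step 1: slow=1, fast=2
  step 2: slow=2, fast=4
  step 3: slow=3, fast=4
  step 4: slow=4, fast=4
  slow == fast at node 4: cycle detected

Cycle: yes


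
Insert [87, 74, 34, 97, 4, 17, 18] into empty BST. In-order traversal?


Insert 87: root
Insert 74: L from 87
Insert 34: L from 87 -> L from 74
Insert 97: R from 87
Insert 4: L from 87 -> L from 74 -> L from 34
Insert 17: L from 87 -> L from 74 -> L from 34 -> R from 4
Insert 18: L from 87 -> L from 74 -> L from 34 -> R from 4 -> R from 17

In-order: [4, 17, 18, 34, 74, 87, 97]


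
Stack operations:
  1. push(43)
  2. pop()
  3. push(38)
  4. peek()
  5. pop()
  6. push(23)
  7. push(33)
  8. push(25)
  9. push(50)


push(43) -> [43]
pop()->43, []
push(38) -> [38]
peek()->38
pop()->38, []
push(23) -> [23]
push(33) -> [23, 33]
push(25) -> [23, 33, 25]
push(50) -> [23, 33, 25, 50]

Final stack: [23, 33, 25, 50]


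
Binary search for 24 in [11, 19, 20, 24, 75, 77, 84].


Step 1: lo=0, hi=6, mid=3, val=24

Found at index 3


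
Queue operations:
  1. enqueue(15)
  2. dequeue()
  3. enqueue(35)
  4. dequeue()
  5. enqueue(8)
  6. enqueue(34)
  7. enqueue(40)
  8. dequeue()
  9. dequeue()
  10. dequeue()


enqueue(15) -> [15]
dequeue()->15, []
enqueue(35) -> [35]
dequeue()->35, []
enqueue(8) -> [8]
enqueue(34) -> [8, 34]
enqueue(40) -> [8, 34, 40]
dequeue()->8, [34, 40]
dequeue()->34, [40]
dequeue()->40, []

Final queue: []


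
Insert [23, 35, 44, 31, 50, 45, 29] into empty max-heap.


Insert 23: [23]
Insert 35: [35, 23]
Insert 44: [44, 23, 35]
Insert 31: [44, 31, 35, 23]
Insert 50: [50, 44, 35, 23, 31]
Insert 45: [50, 44, 45, 23, 31, 35]
Insert 29: [50, 44, 45, 23, 31, 35, 29]

Final heap: [50, 44, 45, 23, 31, 35, 29]


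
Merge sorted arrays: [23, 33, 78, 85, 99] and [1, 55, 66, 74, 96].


Take 1 from B
Take 23 from A
Take 33 from A
Take 55 from B
Take 66 from B
Take 74 from B
Take 78 from A
Take 85 from A
Take 96 from B

Merged: [1, 23, 33, 55, 66, 74, 78, 85, 96, 99]


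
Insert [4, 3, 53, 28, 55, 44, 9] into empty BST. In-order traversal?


Insert 4: root
Insert 3: L from 4
Insert 53: R from 4
Insert 28: R from 4 -> L from 53
Insert 55: R from 4 -> R from 53
Insert 44: R from 4 -> L from 53 -> R from 28
Insert 9: R from 4 -> L from 53 -> L from 28

In-order: [3, 4, 9, 28, 44, 53, 55]


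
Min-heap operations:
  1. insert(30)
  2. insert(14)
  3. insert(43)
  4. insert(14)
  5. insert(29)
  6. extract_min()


insert(30) -> [30]
insert(14) -> [14, 30]
insert(43) -> [14, 30, 43]
insert(14) -> [14, 14, 43, 30]
insert(29) -> [14, 14, 43, 30, 29]
extract_min()->14, [14, 29, 43, 30]

Final heap: [14, 29, 43, 30]


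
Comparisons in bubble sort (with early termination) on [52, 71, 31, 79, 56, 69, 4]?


Algorithm: bubble sort (with early termination)
Input: [52, 71, 31, 79, 56, 69, 4]
Sorted: [4, 31, 52, 56, 69, 71, 79]

21


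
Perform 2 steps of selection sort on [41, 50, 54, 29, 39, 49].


Initial: [41, 50, 54, 29, 39, 49]
Step 1: min=29 at 3
  Swap: [29, 50, 54, 41, 39, 49]
Step 2: min=39 at 4
  Swap: [29, 39, 54, 41, 50, 49]

After 2 steps: [29, 39, 54, 41, 50, 49]


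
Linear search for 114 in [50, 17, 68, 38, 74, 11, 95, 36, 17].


i=0: 50!=114
i=1: 17!=114
i=2: 68!=114
i=3: 38!=114
i=4: 74!=114
i=5: 11!=114
i=6: 95!=114
i=7: 36!=114
i=8: 17!=114

Not found, 9 comps


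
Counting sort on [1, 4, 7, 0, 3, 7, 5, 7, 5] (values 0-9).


Input: [1, 4, 7, 0, 3, 7, 5, 7, 5]
Counts: [1, 1, 0, 1, 1, 2, 0, 3, 0, 0]

Sorted: [0, 1, 3, 4, 5, 5, 7, 7, 7]


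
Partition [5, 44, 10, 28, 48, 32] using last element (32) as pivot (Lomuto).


Pivot: 32
  5 <= 32: advance i (no swap)
  10 <= 32: swap -> [5, 10, 44, 28, 48, 32]
  28 <= 32: swap -> [5, 10, 28, 44, 48, 32]
Place pivot at 3: [5, 10, 28, 32, 48, 44]

Partitioned: [5, 10, 28, 32, 48, 44]


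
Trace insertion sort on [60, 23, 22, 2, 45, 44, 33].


Initial: [60, 23, 22, 2, 45, 44, 33]
Insert 23: [23, 60, 22, 2, 45, 44, 33]
Insert 22: [22, 23, 60, 2, 45, 44, 33]
Insert 2: [2, 22, 23, 60, 45, 44, 33]
Insert 45: [2, 22, 23, 45, 60, 44, 33]
Insert 44: [2, 22, 23, 44, 45, 60, 33]
Insert 33: [2, 22, 23, 33, 44, 45, 60]

Sorted: [2, 22, 23, 33, 44, 45, 60]


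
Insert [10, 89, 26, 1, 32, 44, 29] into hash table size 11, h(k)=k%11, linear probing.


Insert 10: h=10 -> slot 10
Insert 89: h=1 -> slot 1
Insert 26: h=4 -> slot 4
Insert 1: h=1, 1 probes -> slot 2
Insert 32: h=10, 1 probes -> slot 0
Insert 44: h=0, 3 probes -> slot 3
Insert 29: h=7 -> slot 7

Table: [32, 89, 1, 44, 26, None, None, 29, None, None, 10]


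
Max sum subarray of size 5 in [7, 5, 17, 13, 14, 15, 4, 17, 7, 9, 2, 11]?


[0:5]: 56
[1:6]: 64
[2:7]: 63
[3:8]: 63
[4:9]: 57
[5:10]: 52
[6:11]: 39
[7:12]: 46

Max: 64 at [1:6]


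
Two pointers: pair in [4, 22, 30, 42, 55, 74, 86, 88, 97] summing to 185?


lo=0(4)+hi=8(97)=101
lo=1(22)+hi=8(97)=119
lo=2(30)+hi=8(97)=127
lo=3(42)+hi=8(97)=139
lo=4(55)+hi=8(97)=152
lo=5(74)+hi=8(97)=171
lo=6(86)+hi=8(97)=183
lo=7(88)+hi=8(97)=185

Yes: 88+97=185


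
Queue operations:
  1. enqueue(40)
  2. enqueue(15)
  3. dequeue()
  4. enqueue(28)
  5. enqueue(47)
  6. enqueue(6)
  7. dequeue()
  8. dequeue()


enqueue(40) -> [40]
enqueue(15) -> [40, 15]
dequeue()->40, [15]
enqueue(28) -> [15, 28]
enqueue(47) -> [15, 28, 47]
enqueue(6) -> [15, 28, 47, 6]
dequeue()->15, [28, 47, 6]
dequeue()->28, [47, 6]

Final queue: [47, 6]


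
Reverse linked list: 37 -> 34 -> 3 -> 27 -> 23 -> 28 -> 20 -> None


Step 1: curr=37, set curr.next=prev(None) | reversed so far: 37
Step 2: curr=34, set curr.next=prev(37) | reversed so far: 34 -> 37
Step 3: curr=3, set curr.next=prev(34) | reversed so far: 3 -> 34 -> 37
Step 4: curr=27, set curr.next=prev(3) | reversed so far: 27 -> 3 -> 34 -> 37
Step 5: curr=23, set curr.next=prev(27) | reversed so far: 23 -> 27 -> 3 -> 34 -> 37
Step 6: curr=28, set curr.next=prev(23) | reversed so far: 28 -> 23 -> 27 -> 3 -> 34 -> 37
Step 7: curr=20, set curr.next=prev(28) | reversed so far: 20 -> 28 -> 23 -> 27 -> 3 -> 34 -> 37

20 -> 28 -> 23 -> 27 -> 3 -> 34 -> 37 -> None


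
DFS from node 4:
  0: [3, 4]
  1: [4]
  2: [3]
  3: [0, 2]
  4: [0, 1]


Visit 4, push [1, 0]
Visit 0, push [3]
Visit 3, push [2]
Visit 2, push []
Visit 1, push []

DFS order: [4, 0, 3, 2, 1]


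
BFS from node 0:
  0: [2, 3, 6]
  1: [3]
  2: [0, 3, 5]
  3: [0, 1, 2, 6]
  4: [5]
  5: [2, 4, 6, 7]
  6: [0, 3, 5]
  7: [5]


Visit 0, enqueue [2, 3, 6]
Visit 2, enqueue [5]
Visit 3, enqueue [1]
Visit 6, enqueue []
Visit 5, enqueue [4, 7]
Visit 1, enqueue []
Visit 4, enqueue []
Visit 7, enqueue []

BFS order: [0, 2, 3, 6, 5, 1, 4, 7]


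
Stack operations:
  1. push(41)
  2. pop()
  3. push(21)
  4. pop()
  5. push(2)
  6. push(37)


push(41) -> [41]
pop()->41, []
push(21) -> [21]
pop()->21, []
push(2) -> [2]
push(37) -> [2, 37]

Final stack: [2, 37]


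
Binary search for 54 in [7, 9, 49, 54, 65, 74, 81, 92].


Step 1: lo=0, hi=7, mid=3, val=54

Found at index 3


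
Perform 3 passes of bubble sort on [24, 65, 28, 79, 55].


Initial: [24, 65, 28, 79, 55]
Pass 1: [24, 28, 65, 55, 79] (2 swaps)
Pass 2: [24, 28, 55, 65, 79] (1 swaps)
Pass 3: [24, 28, 55, 65, 79] (0 swaps)

After 3 passes: [24, 28, 55, 65, 79]


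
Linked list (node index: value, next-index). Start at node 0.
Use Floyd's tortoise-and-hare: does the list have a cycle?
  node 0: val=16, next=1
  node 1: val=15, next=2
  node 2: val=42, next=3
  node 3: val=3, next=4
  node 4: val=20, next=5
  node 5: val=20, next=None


Floyd's tortoise (slow, +1) and hare (fast, +2):
  init: slow=0, fast=0
  step 1: slow=1, fast=2
  step 2: slow=2, fast=4
  step 3: fast 4->5->None, no cycle

Cycle: no


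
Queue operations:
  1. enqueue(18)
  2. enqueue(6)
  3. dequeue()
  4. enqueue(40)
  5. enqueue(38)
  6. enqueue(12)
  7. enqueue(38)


enqueue(18) -> [18]
enqueue(6) -> [18, 6]
dequeue()->18, [6]
enqueue(40) -> [6, 40]
enqueue(38) -> [6, 40, 38]
enqueue(12) -> [6, 40, 38, 12]
enqueue(38) -> [6, 40, 38, 12, 38]

Final queue: [6, 40, 38, 12, 38]


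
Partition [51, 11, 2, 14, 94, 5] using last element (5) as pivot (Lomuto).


Pivot: 5
  2 <= 5: swap -> [2, 11, 51, 14, 94, 5]
Place pivot at 1: [2, 5, 51, 14, 94, 11]

Partitioned: [2, 5, 51, 14, 94, 11]


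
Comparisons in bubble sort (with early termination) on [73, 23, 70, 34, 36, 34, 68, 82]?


Algorithm: bubble sort (with early termination)
Input: [73, 23, 70, 34, 36, 34, 68, 82]
Sorted: [23, 34, 34, 36, 68, 70, 73, 82]

22


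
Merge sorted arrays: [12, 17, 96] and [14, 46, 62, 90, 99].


Take 12 from A
Take 14 from B
Take 17 from A
Take 46 from B
Take 62 from B
Take 90 from B
Take 96 from A

Merged: [12, 14, 17, 46, 62, 90, 96, 99]


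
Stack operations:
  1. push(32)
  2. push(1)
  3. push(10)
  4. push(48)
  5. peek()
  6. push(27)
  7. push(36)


push(32) -> [32]
push(1) -> [32, 1]
push(10) -> [32, 1, 10]
push(48) -> [32, 1, 10, 48]
peek()->48
push(27) -> [32, 1, 10, 48, 27]
push(36) -> [32, 1, 10, 48, 27, 36]

Final stack: [32, 1, 10, 48, 27, 36]


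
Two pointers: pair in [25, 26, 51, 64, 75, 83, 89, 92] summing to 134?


lo=0(25)+hi=7(92)=117
lo=1(26)+hi=7(92)=118
lo=2(51)+hi=7(92)=143
lo=2(51)+hi=6(89)=140
lo=2(51)+hi=5(83)=134

Yes: 51+83=134


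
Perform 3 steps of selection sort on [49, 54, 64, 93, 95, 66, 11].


Initial: [49, 54, 64, 93, 95, 66, 11]
Step 1: min=11 at 6
  Swap: [11, 54, 64, 93, 95, 66, 49]
Step 2: min=49 at 6
  Swap: [11, 49, 64, 93, 95, 66, 54]
Step 3: min=54 at 6
  Swap: [11, 49, 54, 93, 95, 66, 64]

After 3 steps: [11, 49, 54, 93, 95, 66, 64]


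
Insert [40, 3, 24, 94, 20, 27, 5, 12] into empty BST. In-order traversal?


Insert 40: root
Insert 3: L from 40
Insert 24: L from 40 -> R from 3
Insert 94: R from 40
Insert 20: L from 40 -> R from 3 -> L from 24
Insert 27: L from 40 -> R from 3 -> R from 24
Insert 5: L from 40 -> R from 3 -> L from 24 -> L from 20
Insert 12: L from 40 -> R from 3 -> L from 24 -> L from 20 -> R from 5

In-order: [3, 5, 12, 20, 24, 27, 40, 94]


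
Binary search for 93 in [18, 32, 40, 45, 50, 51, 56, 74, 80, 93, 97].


Step 1: lo=0, hi=10, mid=5, val=51
Step 2: lo=6, hi=10, mid=8, val=80
Step 3: lo=9, hi=10, mid=9, val=93

Found at index 9


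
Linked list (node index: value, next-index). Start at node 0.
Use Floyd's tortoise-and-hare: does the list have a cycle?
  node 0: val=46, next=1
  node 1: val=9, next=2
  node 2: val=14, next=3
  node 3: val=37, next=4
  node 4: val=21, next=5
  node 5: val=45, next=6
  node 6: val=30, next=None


Floyd's tortoise (slow, +1) and hare (fast, +2):
  init: slow=0, fast=0
  step 1: slow=1, fast=2
  step 2: slow=2, fast=4
  step 3: slow=3, fast=6
  step 4: fast -> None, no cycle

Cycle: no


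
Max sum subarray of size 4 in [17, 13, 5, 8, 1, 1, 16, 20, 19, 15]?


[0:4]: 43
[1:5]: 27
[2:6]: 15
[3:7]: 26
[4:8]: 38
[5:9]: 56
[6:10]: 70

Max: 70 at [6:10]


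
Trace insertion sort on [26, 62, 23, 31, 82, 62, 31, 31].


Initial: [26, 62, 23, 31, 82, 62, 31, 31]
Insert 62: [26, 62, 23, 31, 82, 62, 31, 31]
Insert 23: [23, 26, 62, 31, 82, 62, 31, 31]
Insert 31: [23, 26, 31, 62, 82, 62, 31, 31]
Insert 82: [23, 26, 31, 62, 82, 62, 31, 31]
Insert 62: [23, 26, 31, 62, 62, 82, 31, 31]
Insert 31: [23, 26, 31, 31, 62, 62, 82, 31]
Insert 31: [23, 26, 31, 31, 31, 62, 62, 82]

Sorted: [23, 26, 31, 31, 31, 62, 62, 82]


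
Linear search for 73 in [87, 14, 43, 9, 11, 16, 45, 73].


i=0: 87!=73
i=1: 14!=73
i=2: 43!=73
i=3: 9!=73
i=4: 11!=73
i=5: 16!=73
i=6: 45!=73
i=7: 73==73 found!

Found at 7, 8 comps


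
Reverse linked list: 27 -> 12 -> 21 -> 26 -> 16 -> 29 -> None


Step 1: curr=27, set curr.next=prev(None) | reversed so far: 27
Step 2: curr=12, set curr.next=prev(27) | reversed so far: 12 -> 27
Step 3: curr=21, set curr.next=prev(12) | reversed so far: 21 -> 12 -> 27
Step 4: curr=26, set curr.next=prev(21) | reversed so far: 26 -> 21 -> 12 -> 27
Step 5: curr=16, set curr.next=prev(26) | reversed so far: 16 -> 26 -> 21 -> 12 -> 27
Step 6: curr=29, set curr.next=prev(16) | reversed so far: 29 -> 16 -> 26 -> 21 -> 12 -> 27

29 -> 16 -> 26 -> 21 -> 12 -> 27 -> None


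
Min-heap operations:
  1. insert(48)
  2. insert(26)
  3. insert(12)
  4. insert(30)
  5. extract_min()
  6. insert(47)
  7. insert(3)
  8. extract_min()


insert(48) -> [48]
insert(26) -> [26, 48]
insert(12) -> [12, 48, 26]
insert(30) -> [12, 30, 26, 48]
extract_min()->12, [26, 30, 48]
insert(47) -> [26, 30, 48, 47]
insert(3) -> [3, 26, 48, 47, 30]
extract_min()->3, [26, 30, 48, 47]

Final heap: [26, 30, 48, 47]


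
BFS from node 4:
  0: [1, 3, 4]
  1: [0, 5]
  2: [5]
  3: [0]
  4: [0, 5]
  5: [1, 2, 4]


Visit 4, enqueue [0, 5]
Visit 0, enqueue [1, 3]
Visit 5, enqueue [2]
Visit 1, enqueue []
Visit 3, enqueue []
Visit 2, enqueue []

BFS order: [4, 0, 5, 1, 3, 2]


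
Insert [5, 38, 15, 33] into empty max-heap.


Insert 5: [5]
Insert 38: [38, 5]
Insert 15: [38, 5, 15]
Insert 33: [38, 33, 15, 5]

Final heap: [38, 33, 15, 5]


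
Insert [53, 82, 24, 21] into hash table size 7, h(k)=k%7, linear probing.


Insert 53: h=4 -> slot 4
Insert 82: h=5 -> slot 5
Insert 24: h=3 -> slot 3
Insert 21: h=0 -> slot 0

Table: [21, None, None, 24, 53, 82, None]


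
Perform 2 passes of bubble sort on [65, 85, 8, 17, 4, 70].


Initial: [65, 85, 8, 17, 4, 70]
Pass 1: [65, 8, 17, 4, 70, 85] (4 swaps)
Pass 2: [8, 17, 4, 65, 70, 85] (3 swaps)

After 2 passes: [8, 17, 4, 65, 70, 85]


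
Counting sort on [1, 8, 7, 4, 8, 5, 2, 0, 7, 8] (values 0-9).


Input: [1, 8, 7, 4, 8, 5, 2, 0, 7, 8]
Counts: [1, 1, 1, 0, 1, 1, 0, 2, 3, 0]

Sorted: [0, 1, 2, 4, 5, 7, 7, 8, 8, 8]


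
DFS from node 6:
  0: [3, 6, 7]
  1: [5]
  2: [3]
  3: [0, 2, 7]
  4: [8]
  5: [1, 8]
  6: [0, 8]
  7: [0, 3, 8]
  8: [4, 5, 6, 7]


Visit 6, push [8, 0]
Visit 0, push [7, 3]
Visit 3, push [7, 2]
Visit 2, push []
Visit 7, push [8]
Visit 8, push [5, 4]
Visit 4, push []
Visit 5, push [1]
Visit 1, push []

DFS order: [6, 0, 3, 2, 7, 8, 4, 5, 1]


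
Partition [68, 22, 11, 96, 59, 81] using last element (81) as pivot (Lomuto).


Pivot: 81
  68 <= 81: advance i (no swap)
  22 <= 81: advance i (no swap)
  11 <= 81: advance i (no swap)
  59 <= 81: swap -> [68, 22, 11, 59, 96, 81]
Place pivot at 4: [68, 22, 11, 59, 81, 96]

Partitioned: [68, 22, 11, 59, 81, 96]


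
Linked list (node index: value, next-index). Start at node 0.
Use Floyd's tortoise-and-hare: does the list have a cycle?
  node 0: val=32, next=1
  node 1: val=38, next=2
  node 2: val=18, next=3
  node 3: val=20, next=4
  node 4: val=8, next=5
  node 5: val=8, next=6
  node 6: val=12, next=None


Floyd's tortoise (slow, +1) and hare (fast, +2):
  init: slow=0, fast=0
  step 1: slow=1, fast=2
  step 2: slow=2, fast=4
  step 3: slow=3, fast=6
  step 4: fast -> None, no cycle

Cycle: no


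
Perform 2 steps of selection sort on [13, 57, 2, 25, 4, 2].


Initial: [13, 57, 2, 25, 4, 2]
Step 1: min=2 at 2
  Swap: [2, 57, 13, 25, 4, 2]
Step 2: min=2 at 5
  Swap: [2, 2, 13, 25, 4, 57]

After 2 steps: [2, 2, 13, 25, 4, 57]


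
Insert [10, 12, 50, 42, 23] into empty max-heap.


Insert 10: [10]
Insert 12: [12, 10]
Insert 50: [50, 10, 12]
Insert 42: [50, 42, 12, 10]
Insert 23: [50, 42, 12, 10, 23]

Final heap: [50, 42, 12, 10, 23]


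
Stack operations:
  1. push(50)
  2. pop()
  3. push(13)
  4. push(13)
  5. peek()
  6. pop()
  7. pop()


push(50) -> [50]
pop()->50, []
push(13) -> [13]
push(13) -> [13, 13]
peek()->13
pop()->13, [13]
pop()->13, []

Final stack: []


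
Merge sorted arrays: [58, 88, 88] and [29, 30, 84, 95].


Take 29 from B
Take 30 from B
Take 58 from A
Take 84 from B
Take 88 from A
Take 88 from A

Merged: [29, 30, 58, 84, 88, 88, 95]


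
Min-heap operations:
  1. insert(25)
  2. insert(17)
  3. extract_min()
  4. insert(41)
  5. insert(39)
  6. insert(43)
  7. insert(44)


insert(25) -> [25]
insert(17) -> [17, 25]
extract_min()->17, [25]
insert(41) -> [25, 41]
insert(39) -> [25, 41, 39]
insert(43) -> [25, 41, 39, 43]
insert(44) -> [25, 41, 39, 43, 44]

Final heap: [25, 41, 39, 43, 44]


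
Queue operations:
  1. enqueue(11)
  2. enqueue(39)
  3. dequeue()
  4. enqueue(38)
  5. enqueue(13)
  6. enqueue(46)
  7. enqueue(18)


enqueue(11) -> [11]
enqueue(39) -> [11, 39]
dequeue()->11, [39]
enqueue(38) -> [39, 38]
enqueue(13) -> [39, 38, 13]
enqueue(46) -> [39, 38, 13, 46]
enqueue(18) -> [39, 38, 13, 46, 18]

Final queue: [39, 38, 13, 46, 18]


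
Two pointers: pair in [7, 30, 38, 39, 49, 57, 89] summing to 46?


lo=0(7)+hi=6(89)=96
lo=0(7)+hi=5(57)=64
lo=0(7)+hi=4(49)=56
lo=0(7)+hi=3(39)=46

Yes: 7+39=46


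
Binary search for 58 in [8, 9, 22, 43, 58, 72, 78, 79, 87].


Step 1: lo=0, hi=8, mid=4, val=58

Found at index 4


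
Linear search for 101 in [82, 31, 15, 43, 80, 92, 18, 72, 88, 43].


i=0: 82!=101
i=1: 31!=101
i=2: 15!=101
i=3: 43!=101
i=4: 80!=101
i=5: 92!=101
i=6: 18!=101
i=7: 72!=101
i=8: 88!=101
i=9: 43!=101

Not found, 10 comps


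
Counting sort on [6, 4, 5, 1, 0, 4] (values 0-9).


Input: [6, 4, 5, 1, 0, 4]
Counts: [1, 1, 0, 0, 2, 1, 1, 0, 0, 0]

Sorted: [0, 1, 4, 4, 5, 6]


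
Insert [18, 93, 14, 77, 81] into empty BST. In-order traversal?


Insert 18: root
Insert 93: R from 18
Insert 14: L from 18
Insert 77: R from 18 -> L from 93
Insert 81: R from 18 -> L from 93 -> R from 77

In-order: [14, 18, 77, 81, 93]


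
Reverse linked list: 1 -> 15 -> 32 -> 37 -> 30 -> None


Step 1: curr=1, set curr.next=prev(None) | reversed so far: 1
Step 2: curr=15, set curr.next=prev(1) | reversed so far: 15 -> 1
Step 3: curr=32, set curr.next=prev(15) | reversed so far: 32 -> 15 -> 1
Step 4: curr=37, set curr.next=prev(32) | reversed so far: 37 -> 32 -> 15 -> 1
Step 5: curr=30, set curr.next=prev(37) | reversed so far: 30 -> 37 -> 32 -> 15 -> 1

30 -> 37 -> 32 -> 15 -> 1 -> None


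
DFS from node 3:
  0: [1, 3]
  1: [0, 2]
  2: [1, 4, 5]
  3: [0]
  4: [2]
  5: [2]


Visit 3, push [0]
Visit 0, push [1]
Visit 1, push [2]
Visit 2, push [5, 4]
Visit 4, push []
Visit 5, push []

DFS order: [3, 0, 1, 2, 4, 5]


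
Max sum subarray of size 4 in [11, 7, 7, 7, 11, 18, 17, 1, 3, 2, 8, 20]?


[0:4]: 32
[1:5]: 32
[2:6]: 43
[3:7]: 53
[4:8]: 47
[5:9]: 39
[6:10]: 23
[7:11]: 14
[8:12]: 33

Max: 53 at [3:7]


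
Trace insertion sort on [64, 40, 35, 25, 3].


Initial: [64, 40, 35, 25, 3]
Insert 40: [40, 64, 35, 25, 3]
Insert 35: [35, 40, 64, 25, 3]
Insert 25: [25, 35, 40, 64, 3]
Insert 3: [3, 25, 35, 40, 64]

Sorted: [3, 25, 35, 40, 64]


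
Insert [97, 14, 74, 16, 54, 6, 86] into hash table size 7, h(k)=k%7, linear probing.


Insert 97: h=6 -> slot 6
Insert 14: h=0 -> slot 0
Insert 74: h=4 -> slot 4
Insert 16: h=2 -> slot 2
Insert 54: h=5 -> slot 5
Insert 6: h=6, 2 probes -> slot 1
Insert 86: h=2, 1 probes -> slot 3

Table: [14, 6, 16, 86, 74, 54, 97]


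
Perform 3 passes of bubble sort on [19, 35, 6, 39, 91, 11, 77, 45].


Initial: [19, 35, 6, 39, 91, 11, 77, 45]
Pass 1: [19, 6, 35, 39, 11, 77, 45, 91] (4 swaps)
Pass 2: [6, 19, 35, 11, 39, 45, 77, 91] (3 swaps)
Pass 3: [6, 19, 11, 35, 39, 45, 77, 91] (1 swaps)

After 3 passes: [6, 19, 11, 35, 39, 45, 77, 91]


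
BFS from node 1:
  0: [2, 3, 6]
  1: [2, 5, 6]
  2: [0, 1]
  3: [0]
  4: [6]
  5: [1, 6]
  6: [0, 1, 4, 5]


Visit 1, enqueue [2, 5, 6]
Visit 2, enqueue [0]
Visit 5, enqueue []
Visit 6, enqueue [4]
Visit 0, enqueue [3]
Visit 4, enqueue []
Visit 3, enqueue []

BFS order: [1, 2, 5, 6, 0, 4, 3]


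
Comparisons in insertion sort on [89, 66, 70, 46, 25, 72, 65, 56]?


Algorithm: insertion sort
Input: [89, 66, 70, 46, 25, 72, 65, 56]
Sorted: [25, 46, 56, 65, 66, 70, 72, 89]

23


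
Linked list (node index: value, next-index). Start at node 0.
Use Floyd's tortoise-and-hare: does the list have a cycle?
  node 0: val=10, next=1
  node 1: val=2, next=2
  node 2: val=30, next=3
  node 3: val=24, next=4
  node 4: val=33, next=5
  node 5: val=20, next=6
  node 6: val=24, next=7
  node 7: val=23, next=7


Floyd's tortoise (slow, +1) and hare (fast, +2):
  init: slow=0, fast=0
  step 1: slow=1, fast=2
  step 2: slow=2, fast=4
  step 3: slow=3, fast=6
  step 4: slow=4, fast=7
  step 5: slow=5, fast=7
  step 6: slow=6, fast=7
  step 7: slow=7, fast=7
  slow == fast at node 7: cycle detected

Cycle: yes


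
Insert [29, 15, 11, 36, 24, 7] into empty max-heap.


Insert 29: [29]
Insert 15: [29, 15]
Insert 11: [29, 15, 11]
Insert 36: [36, 29, 11, 15]
Insert 24: [36, 29, 11, 15, 24]
Insert 7: [36, 29, 11, 15, 24, 7]

Final heap: [36, 29, 11, 15, 24, 7]


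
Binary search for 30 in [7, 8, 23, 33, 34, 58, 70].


Step 1: lo=0, hi=6, mid=3, val=33
Step 2: lo=0, hi=2, mid=1, val=8
Step 3: lo=2, hi=2, mid=2, val=23

Not found


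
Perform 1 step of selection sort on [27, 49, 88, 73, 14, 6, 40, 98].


Initial: [27, 49, 88, 73, 14, 6, 40, 98]
Step 1: min=6 at 5
  Swap: [6, 49, 88, 73, 14, 27, 40, 98]

After 1 step: [6, 49, 88, 73, 14, 27, 40, 98]


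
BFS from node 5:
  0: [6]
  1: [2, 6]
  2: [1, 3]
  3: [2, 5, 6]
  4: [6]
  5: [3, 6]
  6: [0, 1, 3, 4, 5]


Visit 5, enqueue [3, 6]
Visit 3, enqueue [2]
Visit 6, enqueue [0, 1, 4]
Visit 2, enqueue []
Visit 0, enqueue []
Visit 1, enqueue []
Visit 4, enqueue []

BFS order: [5, 3, 6, 2, 0, 1, 4]


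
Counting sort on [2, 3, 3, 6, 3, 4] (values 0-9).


Input: [2, 3, 3, 6, 3, 4]
Counts: [0, 0, 1, 3, 1, 0, 1, 0, 0, 0]

Sorted: [2, 3, 3, 3, 4, 6]


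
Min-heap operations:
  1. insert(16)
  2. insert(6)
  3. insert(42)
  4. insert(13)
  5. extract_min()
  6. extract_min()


insert(16) -> [16]
insert(6) -> [6, 16]
insert(42) -> [6, 16, 42]
insert(13) -> [6, 13, 42, 16]
extract_min()->6, [13, 16, 42]
extract_min()->13, [16, 42]

Final heap: [16, 42]


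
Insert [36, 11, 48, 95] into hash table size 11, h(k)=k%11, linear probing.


Insert 36: h=3 -> slot 3
Insert 11: h=0 -> slot 0
Insert 48: h=4 -> slot 4
Insert 95: h=7 -> slot 7

Table: [11, None, None, 36, 48, None, None, 95, None, None, None]


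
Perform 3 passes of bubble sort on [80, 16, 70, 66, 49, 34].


Initial: [80, 16, 70, 66, 49, 34]
Pass 1: [16, 70, 66, 49, 34, 80] (5 swaps)
Pass 2: [16, 66, 49, 34, 70, 80] (3 swaps)
Pass 3: [16, 49, 34, 66, 70, 80] (2 swaps)

After 3 passes: [16, 49, 34, 66, 70, 80]


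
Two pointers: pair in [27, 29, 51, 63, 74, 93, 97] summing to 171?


lo=0(27)+hi=6(97)=124
lo=1(29)+hi=6(97)=126
lo=2(51)+hi=6(97)=148
lo=3(63)+hi=6(97)=160
lo=4(74)+hi=6(97)=171

Yes: 74+97=171


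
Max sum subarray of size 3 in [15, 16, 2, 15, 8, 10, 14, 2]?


[0:3]: 33
[1:4]: 33
[2:5]: 25
[3:6]: 33
[4:7]: 32
[5:8]: 26

Max: 33 at [0:3]


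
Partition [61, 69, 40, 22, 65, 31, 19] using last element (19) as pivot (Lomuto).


Pivot: 19
Place pivot at 0: [19, 69, 40, 22, 65, 31, 61]

Partitioned: [19, 69, 40, 22, 65, 31, 61]


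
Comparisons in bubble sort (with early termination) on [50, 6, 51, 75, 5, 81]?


Algorithm: bubble sort (with early termination)
Input: [50, 6, 51, 75, 5, 81]
Sorted: [5, 6, 50, 51, 75, 81]

15


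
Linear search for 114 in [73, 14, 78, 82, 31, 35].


i=0: 73!=114
i=1: 14!=114
i=2: 78!=114
i=3: 82!=114
i=4: 31!=114
i=5: 35!=114

Not found, 6 comps


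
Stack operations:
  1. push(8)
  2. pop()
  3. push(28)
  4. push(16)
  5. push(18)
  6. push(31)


push(8) -> [8]
pop()->8, []
push(28) -> [28]
push(16) -> [28, 16]
push(18) -> [28, 16, 18]
push(31) -> [28, 16, 18, 31]

Final stack: [28, 16, 18, 31]


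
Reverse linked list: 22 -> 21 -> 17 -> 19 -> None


Step 1: curr=22, set curr.next=prev(None) | reversed so far: 22
Step 2: curr=21, set curr.next=prev(22) | reversed so far: 21 -> 22
Step 3: curr=17, set curr.next=prev(21) | reversed so far: 17 -> 21 -> 22
Step 4: curr=19, set curr.next=prev(17) | reversed so far: 19 -> 17 -> 21 -> 22

19 -> 17 -> 21 -> 22 -> None


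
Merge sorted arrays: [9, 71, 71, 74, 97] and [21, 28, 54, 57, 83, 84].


Take 9 from A
Take 21 from B
Take 28 from B
Take 54 from B
Take 57 from B
Take 71 from A
Take 71 from A
Take 74 from A
Take 83 from B
Take 84 from B

Merged: [9, 21, 28, 54, 57, 71, 71, 74, 83, 84, 97]


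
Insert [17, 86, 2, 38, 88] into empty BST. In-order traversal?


Insert 17: root
Insert 86: R from 17
Insert 2: L from 17
Insert 38: R from 17 -> L from 86
Insert 88: R from 17 -> R from 86

In-order: [2, 17, 38, 86, 88]


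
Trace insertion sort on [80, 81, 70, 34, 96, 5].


Initial: [80, 81, 70, 34, 96, 5]
Insert 81: [80, 81, 70, 34, 96, 5]
Insert 70: [70, 80, 81, 34, 96, 5]
Insert 34: [34, 70, 80, 81, 96, 5]
Insert 96: [34, 70, 80, 81, 96, 5]
Insert 5: [5, 34, 70, 80, 81, 96]

Sorted: [5, 34, 70, 80, 81, 96]


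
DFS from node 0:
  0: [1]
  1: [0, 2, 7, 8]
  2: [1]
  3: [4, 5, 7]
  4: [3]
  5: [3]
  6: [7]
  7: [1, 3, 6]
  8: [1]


Visit 0, push [1]
Visit 1, push [8, 7, 2]
Visit 2, push []
Visit 7, push [6, 3]
Visit 3, push [5, 4]
Visit 4, push []
Visit 5, push []
Visit 6, push []
Visit 8, push []

DFS order: [0, 1, 2, 7, 3, 4, 5, 6, 8]


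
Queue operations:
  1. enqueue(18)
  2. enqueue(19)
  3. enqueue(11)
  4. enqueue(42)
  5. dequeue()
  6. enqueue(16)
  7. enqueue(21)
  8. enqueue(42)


enqueue(18) -> [18]
enqueue(19) -> [18, 19]
enqueue(11) -> [18, 19, 11]
enqueue(42) -> [18, 19, 11, 42]
dequeue()->18, [19, 11, 42]
enqueue(16) -> [19, 11, 42, 16]
enqueue(21) -> [19, 11, 42, 16, 21]
enqueue(42) -> [19, 11, 42, 16, 21, 42]

Final queue: [19, 11, 42, 16, 21, 42]


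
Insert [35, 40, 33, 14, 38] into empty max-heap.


Insert 35: [35]
Insert 40: [40, 35]
Insert 33: [40, 35, 33]
Insert 14: [40, 35, 33, 14]
Insert 38: [40, 38, 33, 14, 35]

Final heap: [40, 38, 33, 14, 35]


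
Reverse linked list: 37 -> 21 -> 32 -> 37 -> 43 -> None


Step 1: curr=37, set curr.next=prev(None) | reversed so far: 37
Step 2: curr=21, set curr.next=prev(37) | reversed so far: 21 -> 37
Step 3: curr=32, set curr.next=prev(21) | reversed so far: 32 -> 21 -> 37
Step 4: curr=37, set curr.next=prev(32) | reversed so far: 37 -> 32 -> 21 -> 37
Step 5: curr=43, set curr.next=prev(37) | reversed so far: 43 -> 37 -> 32 -> 21 -> 37

43 -> 37 -> 32 -> 21 -> 37 -> None


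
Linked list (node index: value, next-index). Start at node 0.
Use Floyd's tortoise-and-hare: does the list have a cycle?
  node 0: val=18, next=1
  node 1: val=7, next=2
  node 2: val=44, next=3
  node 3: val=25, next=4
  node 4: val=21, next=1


Floyd's tortoise (slow, +1) and hare (fast, +2):
  init: slow=0, fast=0
  step 1: slow=1, fast=2
  step 2: slow=2, fast=4
  step 3: slow=3, fast=2
  step 4: slow=4, fast=4
  slow == fast at node 4: cycle detected

Cycle: yes


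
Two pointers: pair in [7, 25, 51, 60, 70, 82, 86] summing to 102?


lo=0(7)+hi=6(86)=93
lo=1(25)+hi=6(86)=111
lo=1(25)+hi=5(82)=107
lo=1(25)+hi=4(70)=95
lo=2(51)+hi=4(70)=121
lo=2(51)+hi=3(60)=111

No pair found


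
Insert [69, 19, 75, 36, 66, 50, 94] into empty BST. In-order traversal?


Insert 69: root
Insert 19: L from 69
Insert 75: R from 69
Insert 36: L from 69 -> R from 19
Insert 66: L from 69 -> R from 19 -> R from 36
Insert 50: L from 69 -> R from 19 -> R from 36 -> L from 66
Insert 94: R from 69 -> R from 75

In-order: [19, 36, 50, 66, 69, 75, 94]


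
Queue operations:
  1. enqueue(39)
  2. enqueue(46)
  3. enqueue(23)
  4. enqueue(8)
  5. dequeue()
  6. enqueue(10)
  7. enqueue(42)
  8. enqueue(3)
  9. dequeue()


enqueue(39) -> [39]
enqueue(46) -> [39, 46]
enqueue(23) -> [39, 46, 23]
enqueue(8) -> [39, 46, 23, 8]
dequeue()->39, [46, 23, 8]
enqueue(10) -> [46, 23, 8, 10]
enqueue(42) -> [46, 23, 8, 10, 42]
enqueue(3) -> [46, 23, 8, 10, 42, 3]
dequeue()->46, [23, 8, 10, 42, 3]

Final queue: [23, 8, 10, 42, 3]


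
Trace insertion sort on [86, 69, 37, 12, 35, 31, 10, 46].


Initial: [86, 69, 37, 12, 35, 31, 10, 46]
Insert 69: [69, 86, 37, 12, 35, 31, 10, 46]
Insert 37: [37, 69, 86, 12, 35, 31, 10, 46]
Insert 12: [12, 37, 69, 86, 35, 31, 10, 46]
Insert 35: [12, 35, 37, 69, 86, 31, 10, 46]
Insert 31: [12, 31, 35, 37, 69, 86, 10, 46]
Insert 10: [10, 12, 31, 35, 37, 69, 86, 46]
Insert 46: [10, 12, 31, 35, 37, 46, 69, 86]

Sorted: [10, 12, 31, 35, 37, 46, 69, 86]


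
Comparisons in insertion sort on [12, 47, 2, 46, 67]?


Algorithm: insertion sort
Input: [12, 47, 2, 46, 67]
Sorted: [2, 12, 46, 47, 67]

6


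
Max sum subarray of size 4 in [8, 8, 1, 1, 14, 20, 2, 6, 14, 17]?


[0:4]: 18
[1:5]: 24
[2:6]: 36
[3:7]: 37
[4:8]: 42
[5:9]: 42
[6:10]: 39

Max: 42 at [4:8]


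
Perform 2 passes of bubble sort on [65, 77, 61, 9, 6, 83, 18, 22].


Initial: [65, 77, 61, 9, 6, 83, 18, 22]
Pass 1: [65, 61, 9, 6, 77, 18, 22, 83] (5 swaps)
Pass 2: [61, 9, 6, 65, 18, 22, 77, 83] (5 swaps)

After 2 passes: [61, 9, 6, 65, 18, 22, 77, 83]


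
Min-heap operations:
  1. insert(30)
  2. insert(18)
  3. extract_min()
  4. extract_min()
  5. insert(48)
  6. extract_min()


insert(30) -> [30]
insert(18) -> [18, 30]
extract_min()->18, [30]
extract_min()->30, []
insert(48) -> [48]
extract_min()->48, []

Final heap: []


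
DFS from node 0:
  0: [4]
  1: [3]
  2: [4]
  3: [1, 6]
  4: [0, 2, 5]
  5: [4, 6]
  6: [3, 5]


Visit 0, push [4]
Visit 4, push [5, 2]
Visit 2, push []
Visit 5, push [6]
Visit 6, push [3]
Visit 3, push [1]
Visit 1, push []

DFS order: [0, 4, 2, 5, 6, 3, 1]


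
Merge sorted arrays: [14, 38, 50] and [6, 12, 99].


Take 6 from B
Take 12 from B
Take 14 from A
Take 38 from A
Take 50 from A

Merged: [6, 12, 14, 38, 50, 99]


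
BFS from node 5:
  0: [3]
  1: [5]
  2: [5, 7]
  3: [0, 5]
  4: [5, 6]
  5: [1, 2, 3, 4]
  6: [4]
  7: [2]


Visit 5, enqueue [1, 2, 3, 4]
Visit 1, enqueue []
Visit 2, enqueue [7]
Visit 3, enqueue [0]
Visit 4, enqueue [6]
Visit 7, enqueue []
Visit 0, enqueue []
Visit 6, enqueue []

BFS order: [5, 1, 2, 3, 4, 7, 0, 6]


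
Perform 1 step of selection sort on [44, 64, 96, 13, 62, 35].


Initial: [44, 64, 96, 13, 62, 35]
Step 1: min=13 at 3
  Swap: [13, 64, 96, 44, 62, 35]

After 1 step: [13, 64, 96, 44, 62, 35]


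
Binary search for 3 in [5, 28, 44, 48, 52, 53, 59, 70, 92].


Step 1: lo=0, hi=8, mid=4, val=52
Step 2: lo=0, hi=3, mid=1, val=28
Step 3: lo=0, hi=0, mid=0, val=5

Not found


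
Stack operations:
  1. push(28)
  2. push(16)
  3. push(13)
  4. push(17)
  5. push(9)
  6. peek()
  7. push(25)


push(28) -> [28]
push(16) -> [28, 16]
push(13) -> [28, 16, 13]
push(17) -> [28, 16, 13, 17]
push(9) -> [28, 16, 13, 17, 9]
peek()->9
push(25) -> [28, 16, 13, 17, 9, 25]

Final stack: [28, 16, 13, 17, 9, 25]


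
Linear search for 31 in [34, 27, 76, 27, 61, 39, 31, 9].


i=0: 34!=31
i=1: 27!=31
i=2: 76!=31
i=3: 27!=31
i=4: 61!=31
i=5: 39!=31
i=6: 31==31 found!

Found at 6, 7 comps


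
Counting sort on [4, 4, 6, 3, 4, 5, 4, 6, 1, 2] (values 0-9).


Input: [4, 4, 6, 3, 4, 5, 4, 6, 1, 2]
Counts: [0, 1, 1, 1, 4, 1, 2, 0, 0, 0]

Sorted: [1, 2, 3, 4, 4, 4, 4, 5, 6, 6]


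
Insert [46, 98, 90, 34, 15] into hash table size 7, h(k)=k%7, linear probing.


Insert 46: h=4 -> slot 4
Insert 98: h=0 -> slot 0
Insert 90: h=6 -> slot 6
Insert 34: h=6, 2 probes -> slot 1
Insert 15: h=1, 1 probes -> slot 2

Table: [98, 34, 15, None, 46, None, 90]


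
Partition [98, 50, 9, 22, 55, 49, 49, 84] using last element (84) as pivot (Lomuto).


Pivot: 84
  50 <= 84: swap -> [50, 98, 9, 22, 55, 49, 49, 84]
  9 <= 84: swap -> [50, 9, 98, 22, 55, 49, 49, 84]
  22 <= 84: swap -> [50, 9, 22, 98, 55, 49, 49, 84]
  55 <= 84: swap -> [50, 9, 22, 55, 98, 49, 49, 84]
  49 <= 84: swap -> [50, 9, 22, 55, 49, 98, 49, 84]
  49 <= 84: swap -> [50, 9, 22, 55, 49, 49, 98, 84]
Place pivot at 6: [50, 9, 22, 55, 49, 49, 84, 98]

Partitioned: [50, 9, 22, 55, 49, 49, 84, 98]


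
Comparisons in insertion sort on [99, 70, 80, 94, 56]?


Algorithm: insertion sort
Input: [99, 70, 80, 94, 56]
Sorted: [56, 70, 80, 94, 99]

9


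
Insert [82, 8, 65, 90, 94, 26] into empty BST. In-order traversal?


Insert 82: root
Insert 8: L from 82
Insert 65: L from 82 -> R from 8
Insert 90: R from 82
Insert 94: R from 82 -> R from 90
Insert 26: L from 82 -> R from 8 -> L from 65

In-order: [8, 26, 65, 82, 90, 94]


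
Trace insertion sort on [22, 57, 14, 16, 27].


Initial: [22, 57, 14, 16, 27]
Insert 57: [22, 57, 14, 16, 27]
Insert 14: [14, 22, 57, 16, 27]
Insert 16: [14, 16, 22, 57, 27]
Insert 27: [14, 16, 22, 27, 57]

Sorted: [14, 16, 22, 27, 57]


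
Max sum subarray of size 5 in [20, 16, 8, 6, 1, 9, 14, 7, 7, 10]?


[0:5]: 51
[1:6]: 40
[2:7]: 38
[3:8]: 37
[4:9]: 38
[5:10]: 47

Max: 51 at [0:5]


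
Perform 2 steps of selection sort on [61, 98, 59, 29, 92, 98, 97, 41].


Initial: [61, 98, 59, 29, 92, 98, 97, 41]
Step 1: min=29 at 3
  Swap: [29, 98, 59, 61, 92, 98, 97, 41]
Step 2: min=41 at 7
  Swap: [29, 41, 59, 61, 92, 98, 97, 98]

After 2 steps: [29, 41, 59, 61, 92, 98, 97, 98]


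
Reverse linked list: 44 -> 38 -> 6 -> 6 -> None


Step 1: curr=44, set curr.next=prev(None) | reversed so far: 44
Step 2: curr=38, set curr.next=prev(44) | reversed so far: 38 -> 44
Step 3: curr=6, set curr.next=prev(38) | reversed so far: 6 -> 38 -> 44
Step 4: curr=6, set curr.next=prev(6) | reversed so far: 6 -> 6 -> 38 -> 44

6 -> 6 -> 38 -> 44 -> None


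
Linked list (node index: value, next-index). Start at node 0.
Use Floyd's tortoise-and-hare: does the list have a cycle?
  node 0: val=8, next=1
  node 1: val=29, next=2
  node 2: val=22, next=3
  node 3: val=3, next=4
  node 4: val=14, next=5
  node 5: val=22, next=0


Floyd's tortoise (slow, +1) and hare (fast, +2):
  init: slow=0, fast=0
  step 1: slow=1, fast=2
  step 2: slow=2, fast=4
  step 3: slow=3, fast=0
  step 4: slow=4, fast=2
  step 5: slow=5, fast=4
  step 6: slow=0, fast=0
  slow == fast at node 0: cycle detected

Cycle: yes


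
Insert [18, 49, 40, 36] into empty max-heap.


Insert 18: [18]
Insert 49: [49, 18]
Insert 40: [49, 18, 40]
Insert 36: [49, 36, 40, 18]

Final heap: [49, 36, 40, 18]


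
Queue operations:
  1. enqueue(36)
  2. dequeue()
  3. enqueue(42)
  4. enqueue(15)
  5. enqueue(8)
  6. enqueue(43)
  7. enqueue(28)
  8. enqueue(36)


enqueue(36) -> [36]
dequeue()->36, []
enqueue(42) -> [42]
enqueue(15) -> [42, 15]
enqueue(8) -> [42, 15, 8]
enqueue(43) -> [42, 15, 8, 43]
enqueue(28) -> [42, 15, 8, 43, 28]
enqueue(36) -> [42, 15, 8, 43, 28, 36]

Final queue: [42, 15, 8, 43, 28, 36]


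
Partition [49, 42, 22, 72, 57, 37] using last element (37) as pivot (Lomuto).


Pivot: 37
  22 <= 37: swap -> [22, 42, 49, 72, 57, 37]
Place pivot at 1: [22, 37, 49, 72, 57, 42]

Partitioned: [22, 37, 49, 72, 57, 42]


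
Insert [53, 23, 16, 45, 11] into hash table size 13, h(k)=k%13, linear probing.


Insert 53: h=1 -> slot 1
Insert 23: h=10 -> slot 10
Insert 16: h=3 -> slot 3
Insert 45: h=6 -> slot 6
Insert 11: h=11 -> slot 11

Table: [None, 53, None, 16, None, None, 45, None, None, None, 23, 11, None]


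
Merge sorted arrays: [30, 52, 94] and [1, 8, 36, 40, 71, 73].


Take 1 from B
Take 8 from B
Take 30 from A
Take 36 from B
Take 40 from B
Take 52 from A
Take 71 from B
Take 73 from B

Merged: [1, 8, 30, 36, 40, 52, 71, 73, 94]


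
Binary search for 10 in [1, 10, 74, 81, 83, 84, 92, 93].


Step 1: lo=0, hi=7, mid=3, val=81
Step 2: lo=0, hi=2, mid=1, val=10

Found at index 1


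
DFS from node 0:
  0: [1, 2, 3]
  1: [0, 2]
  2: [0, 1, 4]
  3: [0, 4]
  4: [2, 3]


Visit 0, push [3, 2, 1]
Visit 1, push [2]
Visit 2, push [4]
Visit 4, push [3]
Visit 3, push []

DFS order: [0, 1, 2, 4, 3]


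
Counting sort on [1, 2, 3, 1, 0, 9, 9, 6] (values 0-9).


Input: [1, 2, 3, 1, 0, 9, 9, 6]
Counts: [1, 2, 1, 1, 0, 0, 1, 0, 0, 2]

Sorted: [0, 1, 1, 2, 3, 6, 9, 9]
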